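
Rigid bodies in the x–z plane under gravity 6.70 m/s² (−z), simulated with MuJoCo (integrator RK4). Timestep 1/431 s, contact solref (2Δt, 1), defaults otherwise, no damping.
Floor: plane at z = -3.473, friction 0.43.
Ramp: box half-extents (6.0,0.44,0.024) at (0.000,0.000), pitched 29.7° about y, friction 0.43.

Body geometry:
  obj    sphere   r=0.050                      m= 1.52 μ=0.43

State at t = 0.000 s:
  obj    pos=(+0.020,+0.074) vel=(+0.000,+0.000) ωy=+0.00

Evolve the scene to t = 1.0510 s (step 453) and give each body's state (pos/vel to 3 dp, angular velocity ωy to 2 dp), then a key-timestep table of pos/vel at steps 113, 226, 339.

State at t = 1.0510 s:
  obj    pos=(+1.158,-0.575) vel=(+2.165,-1.235) ωy=+49.84

Key-timestep trajectory:
   step    t(s)  obj.x    obj.z    obj.vx   obj.vz 
    113  0.2622   +0.091  +0.033  +0.540  -0.308
    226  0.5244   +0.303  -0.088  +1.080  -0.616
    339  0.7865   +0.657  -0.290  +1.620  -0.924


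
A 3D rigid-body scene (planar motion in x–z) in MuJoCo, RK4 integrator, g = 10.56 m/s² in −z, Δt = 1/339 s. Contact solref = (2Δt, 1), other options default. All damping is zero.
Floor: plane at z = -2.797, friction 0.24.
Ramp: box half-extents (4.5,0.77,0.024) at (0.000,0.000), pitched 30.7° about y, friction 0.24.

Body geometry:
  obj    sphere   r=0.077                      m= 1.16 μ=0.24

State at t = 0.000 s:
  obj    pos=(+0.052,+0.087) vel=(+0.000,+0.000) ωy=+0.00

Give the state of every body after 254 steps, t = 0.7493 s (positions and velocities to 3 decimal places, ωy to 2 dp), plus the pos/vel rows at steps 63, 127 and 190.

State at t = 0.7493 s:
  obj    pos=(+0.981,-0.465) vel=(+2.481,-1.473) ωy=+37.46

Key-timestep trajectory:
   step    t(s)  obj.x    obj.z    obj.vx   obj.vz 
     63  0.1858   +0.109  +0.053  +0.616  -0.365
    127  0.3746   +0.284  -0.051  +1.241  -0.737
    190  0.5605   +0.572  -0.222  +1.856  -1.102


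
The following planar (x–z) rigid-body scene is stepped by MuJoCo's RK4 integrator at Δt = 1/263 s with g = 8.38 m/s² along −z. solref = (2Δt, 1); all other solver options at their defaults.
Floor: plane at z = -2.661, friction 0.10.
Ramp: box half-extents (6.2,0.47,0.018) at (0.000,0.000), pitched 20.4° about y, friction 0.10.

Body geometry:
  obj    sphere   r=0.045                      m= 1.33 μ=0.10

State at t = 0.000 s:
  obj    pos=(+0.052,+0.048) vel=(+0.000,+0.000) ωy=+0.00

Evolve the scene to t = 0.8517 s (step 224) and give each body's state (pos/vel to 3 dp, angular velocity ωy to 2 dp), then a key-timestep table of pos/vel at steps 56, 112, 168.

State at t = 0.8517 s:
  obj    pos=(+0.778,-0.222) vel=(+1.702,-0.644) ωy=+37.08

Key-timestep trajectory:
   step    t(s)  obj.x    obj.z    obj.vx   obj.vz 
     56  0.2129   +0.097  +0.031  +0.428  -0.154
    112  0.4259   +0.234  -0.020  +0.853  -0.314
    168  0.6388   +0.460  -0.104  +1.280  -0.470


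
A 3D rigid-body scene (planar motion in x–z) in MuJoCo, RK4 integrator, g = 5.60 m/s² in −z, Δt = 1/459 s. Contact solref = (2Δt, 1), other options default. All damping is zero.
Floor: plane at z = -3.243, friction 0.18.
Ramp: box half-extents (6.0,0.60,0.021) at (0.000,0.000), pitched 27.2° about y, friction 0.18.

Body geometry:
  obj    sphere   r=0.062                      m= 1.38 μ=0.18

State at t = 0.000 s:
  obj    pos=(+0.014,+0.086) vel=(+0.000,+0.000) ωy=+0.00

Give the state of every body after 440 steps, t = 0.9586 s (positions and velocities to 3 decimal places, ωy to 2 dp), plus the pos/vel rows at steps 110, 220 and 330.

State at t = 0.9586 s:
  obj    pos=(+0.761,-0.298) vel=(+1.559,-0.801) ωy=+28.27

Key-timestep trajectory:
   step    t(s)  obj.x    obj.z    obj.vx   obj.vz 
    110  0.2397   +0.061  +0.062  +0.390  -0.200
    220  0.4793   +0.201  -0.010  +0.780  -0.401
    330  0.7190   +0.434  -0.130  +1.169  -0.601


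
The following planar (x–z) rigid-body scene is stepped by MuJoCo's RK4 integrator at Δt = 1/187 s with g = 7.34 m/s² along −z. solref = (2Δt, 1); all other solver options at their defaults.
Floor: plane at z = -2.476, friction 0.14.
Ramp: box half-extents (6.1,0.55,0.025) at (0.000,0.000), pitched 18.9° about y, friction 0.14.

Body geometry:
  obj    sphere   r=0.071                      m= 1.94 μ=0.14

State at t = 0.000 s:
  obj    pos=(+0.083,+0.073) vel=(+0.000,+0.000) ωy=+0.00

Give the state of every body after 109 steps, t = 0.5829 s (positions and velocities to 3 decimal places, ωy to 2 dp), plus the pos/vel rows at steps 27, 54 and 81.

State at t = 0.5829 s:
  obj    pos=(+0.356,-0.020) vel=(+0.937,-0.321) ωy=+13.94

Key-timestep trajectory:
   step    t(s)  obj.x    obj.z    obj.vx   obj.vz 
     27  0.1444   +0.100  +0.067  +0.232  -0.079
     54  0.2888   +0.150  +0.050  +0.464  -0.159
     81  0.4332   +0.234  +0.021  +0.696  -0.238


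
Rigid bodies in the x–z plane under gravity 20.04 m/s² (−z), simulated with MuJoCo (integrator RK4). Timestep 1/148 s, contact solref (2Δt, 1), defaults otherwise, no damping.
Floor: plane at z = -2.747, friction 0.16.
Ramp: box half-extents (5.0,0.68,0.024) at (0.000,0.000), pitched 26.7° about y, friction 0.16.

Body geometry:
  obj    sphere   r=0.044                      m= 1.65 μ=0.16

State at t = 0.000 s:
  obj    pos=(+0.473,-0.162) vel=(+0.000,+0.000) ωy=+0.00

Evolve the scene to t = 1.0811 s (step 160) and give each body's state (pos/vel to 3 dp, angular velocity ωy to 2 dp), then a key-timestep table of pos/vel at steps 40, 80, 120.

State at t = 1.0811 s:
  obj    pos=(+3.832,-1.851) vel=(+6.213,-3.125) ωy=+157.97

Key-timestep trajectory:
   step    t(s)  obj.x    obj.z    obj.vx   obj.vz 
     40  0.2703   +0.683  -0.267  +1.554  -0.781
     80  0.5405   +1.313  -0.584  +3.107  -1.562
    120  0.8108   +2.362  -1.112  +4.660  -2.344


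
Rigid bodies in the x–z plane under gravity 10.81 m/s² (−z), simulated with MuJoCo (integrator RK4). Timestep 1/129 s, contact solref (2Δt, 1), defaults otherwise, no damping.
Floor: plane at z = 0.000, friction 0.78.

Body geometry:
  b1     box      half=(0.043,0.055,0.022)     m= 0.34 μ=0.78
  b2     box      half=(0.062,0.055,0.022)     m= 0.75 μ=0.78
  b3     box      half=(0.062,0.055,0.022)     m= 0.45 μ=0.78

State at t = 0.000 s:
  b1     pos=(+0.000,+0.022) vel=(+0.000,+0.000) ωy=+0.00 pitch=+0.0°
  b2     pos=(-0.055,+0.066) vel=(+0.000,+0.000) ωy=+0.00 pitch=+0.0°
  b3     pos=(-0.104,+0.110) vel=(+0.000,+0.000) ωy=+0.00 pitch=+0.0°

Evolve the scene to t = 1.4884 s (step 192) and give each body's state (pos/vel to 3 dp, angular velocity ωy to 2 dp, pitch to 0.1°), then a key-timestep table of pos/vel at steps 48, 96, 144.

State at t = 1.4884 s:
  b1     pos=(+0.002,+0.022) vel=(+0.002,+0.000) ωy=+0.00 pitch=+0.0°
  b2     pos=(-0.063,+0.054) vel=(+0.000,-0.001) ωy=+0.02 pitch=-36.4°
  b3     pos=(-0.137,+0.055) vel=(-0.001,-0.001) ωy=+0.02 pitch=-36.9°

Key-timestep trajectory:
   step    t(s)  b1.x    b1.z    b1.vx   b1.vz   b2.x    b2.z    b2.vx   b2.vz   b3.x    b3.z    b3.vx   b3.vz 
     48  0.3721   +0.001  +0.022  +0.002  +0.000   -0.064  +0.055  +0.000  -0.001   -0.135  +0.056  -0.001  -0.001
     96  0.7442   +0.001  +0.022  +0.002  +0.000   -0.064  +0.055  +0.000  -0.001   -0.136  +0.055  -0.001  -0.001
    144  1.1163   +0.002  +0.022  +0.002  +0.000   -0.063  +0.055  +0.000  -0.001   -0.136  +0.055  -0.001  -0.001


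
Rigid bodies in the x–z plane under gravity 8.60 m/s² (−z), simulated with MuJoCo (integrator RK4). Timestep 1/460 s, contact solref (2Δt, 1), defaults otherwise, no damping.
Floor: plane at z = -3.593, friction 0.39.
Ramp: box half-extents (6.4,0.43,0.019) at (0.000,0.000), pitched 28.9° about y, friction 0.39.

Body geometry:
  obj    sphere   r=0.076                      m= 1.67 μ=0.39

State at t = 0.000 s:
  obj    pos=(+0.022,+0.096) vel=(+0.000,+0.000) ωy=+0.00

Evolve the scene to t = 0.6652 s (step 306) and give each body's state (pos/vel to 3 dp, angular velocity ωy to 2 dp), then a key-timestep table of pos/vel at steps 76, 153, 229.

State at t = 0.6652 s:
  obj    pos=(+0.597,-0.221) vel=(+1.729,-0.954) ωy=+25.98

Key-timestep trajectory:
   step    t(s)  obj.x    obj.z    obj.vx   obj.vz 
     76  0.1652   +0.058  +0.077  +0.429  -0.237
    153  0.3326   +0.166  +0.017  +0.865  -0.477
    229  0.4978   +0.344  -0.082  +1.294  -0.714


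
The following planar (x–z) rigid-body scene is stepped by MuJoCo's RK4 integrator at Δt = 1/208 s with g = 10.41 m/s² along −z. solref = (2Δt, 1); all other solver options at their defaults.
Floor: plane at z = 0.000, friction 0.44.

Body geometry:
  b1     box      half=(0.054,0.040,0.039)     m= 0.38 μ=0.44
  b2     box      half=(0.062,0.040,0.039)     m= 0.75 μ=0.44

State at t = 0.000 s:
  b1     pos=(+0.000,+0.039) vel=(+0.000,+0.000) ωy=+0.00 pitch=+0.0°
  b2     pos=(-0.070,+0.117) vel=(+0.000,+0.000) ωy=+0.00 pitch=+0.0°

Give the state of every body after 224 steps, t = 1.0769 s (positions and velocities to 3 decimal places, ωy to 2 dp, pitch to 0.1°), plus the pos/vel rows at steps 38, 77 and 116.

State at t = 1.0769 s:
  b1     pos=(+0.000,+0.039) vel=(+0.000,+0.000) ωy=+0.00 pitch=+0.0°
  b2     pos=(-0.133,+0.062) vel=(+0.000,+0.000) ωy=+0.00 pitch=-90.0°

Key-timestep trajectory:
   step    t(s)  b1.x    b1.z    b1.vx   b1.vz   b2.x    b2.z    b2.vx   b2.vz 
     38  0.1827   +0.000  +0.039  +0.000  +0.000   -0.099  +0.083  -0.254  -0.684
     77  0.3702   +0.000  +0.039  +0.000  +0.000   -0.149  +0.070  -0.017  +0.008
    116  0.5577   +0.000  +0.039  +0.000  +0.000   -0.129  +0.064  -0.045  -0.023


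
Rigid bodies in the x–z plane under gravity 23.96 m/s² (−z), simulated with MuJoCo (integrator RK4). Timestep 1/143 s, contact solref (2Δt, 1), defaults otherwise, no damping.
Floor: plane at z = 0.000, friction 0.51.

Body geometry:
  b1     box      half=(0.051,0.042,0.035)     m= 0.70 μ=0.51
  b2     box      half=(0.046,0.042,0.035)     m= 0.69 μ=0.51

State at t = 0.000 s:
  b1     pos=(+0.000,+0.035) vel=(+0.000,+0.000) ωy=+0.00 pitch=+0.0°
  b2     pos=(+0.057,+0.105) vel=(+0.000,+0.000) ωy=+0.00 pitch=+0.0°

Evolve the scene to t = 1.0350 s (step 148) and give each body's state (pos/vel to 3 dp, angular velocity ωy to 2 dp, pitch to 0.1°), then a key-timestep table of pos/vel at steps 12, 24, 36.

State at t = 1.0350 s:
  b1     pos=(+0.000,+0.035) vel=(+0.000,+0.000) ωy=+0.00 pitch=+0.0°
  b2     pos=(+0.101,+0.046) vel=(+0.000,+0.000) ωy=+0.00 pitch=+90.0°

Key-timestep trajectory:
   step    t(s)  b1.x    b1.z    b1.vx   b1.vz   b2.x    b2.z    b2.vx   b2.vz 
     12  0.0839   +0.000  +0.035  -0.001  +0.002   +0.066  +0.102  +0.227  -0.168
     24  0.1678   +0.000  +0.035  +0.000  +0.000   +0.097  +0.054  +0.414  -1.397
     36  0.2517   +0.000  +0.035  +0.000  +0.000   +0.100  +0.045  -0.056  +0.009


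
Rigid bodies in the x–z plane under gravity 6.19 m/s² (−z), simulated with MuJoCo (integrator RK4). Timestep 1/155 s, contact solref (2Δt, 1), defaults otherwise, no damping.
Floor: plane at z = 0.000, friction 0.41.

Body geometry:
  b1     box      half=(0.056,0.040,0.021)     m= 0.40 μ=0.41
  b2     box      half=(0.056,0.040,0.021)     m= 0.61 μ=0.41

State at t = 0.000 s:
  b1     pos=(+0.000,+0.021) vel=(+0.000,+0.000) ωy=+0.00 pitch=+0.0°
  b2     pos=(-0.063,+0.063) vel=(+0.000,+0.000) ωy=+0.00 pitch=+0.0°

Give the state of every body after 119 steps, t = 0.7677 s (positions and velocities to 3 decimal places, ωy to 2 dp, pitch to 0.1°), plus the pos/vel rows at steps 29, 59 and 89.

State at t = 0.7677 s:
  b1     pos=(+0.001,+0.021) vel=(+0.000,+0.000) ωy=+0.00 pitch=+0.0°
  b2     pos=(-0.075,+0.053) vel=(+0.000,+0.000) ωy=+0.01 pitch=-41.2°

Key-timestep trajectory:
   step    t(s)  b1.x    b1.z    b1.vx   b1.vz   b2.x    b2.z    b2.vx   b2.vz 
     29  0.1871   +0.000  +0.021  +0.000  +0.000   -0.073  +0.056  -0.111  -0.124
     59  0.3806   +0.000  +0.021  +0.001  +0.005   -0.075  +0.053  -0.031  -0.009
     89  0.5742   +0.001  +0.021  +0.000  +0.000   -0.075  +0.053  +0.000  +0.000


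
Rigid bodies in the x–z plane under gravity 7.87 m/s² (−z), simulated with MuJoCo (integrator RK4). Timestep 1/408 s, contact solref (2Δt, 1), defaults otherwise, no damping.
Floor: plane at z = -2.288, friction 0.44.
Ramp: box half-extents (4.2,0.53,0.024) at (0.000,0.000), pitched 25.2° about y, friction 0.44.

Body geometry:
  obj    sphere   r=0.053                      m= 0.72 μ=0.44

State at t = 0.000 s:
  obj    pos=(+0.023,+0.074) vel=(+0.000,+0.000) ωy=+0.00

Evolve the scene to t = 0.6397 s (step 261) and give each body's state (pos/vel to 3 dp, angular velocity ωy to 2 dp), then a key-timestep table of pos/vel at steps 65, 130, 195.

State at t = 0.6397 s:
  obj    pos=(+0.466,-0.134) vel=(+1.385,-0.652) ωy=+28.89

Key-timestep trajectory:
   step    t(s)  obj.x    obj.z    obj.vx   obj.vz 
     65  0.1593   +0.051  +0.061  +0.345  -0.162
    130  0.3186   +0.133  +0.022  +0.690  -0.325
    195  0.4779   +0.270  -0.042  +1.035  -0.487


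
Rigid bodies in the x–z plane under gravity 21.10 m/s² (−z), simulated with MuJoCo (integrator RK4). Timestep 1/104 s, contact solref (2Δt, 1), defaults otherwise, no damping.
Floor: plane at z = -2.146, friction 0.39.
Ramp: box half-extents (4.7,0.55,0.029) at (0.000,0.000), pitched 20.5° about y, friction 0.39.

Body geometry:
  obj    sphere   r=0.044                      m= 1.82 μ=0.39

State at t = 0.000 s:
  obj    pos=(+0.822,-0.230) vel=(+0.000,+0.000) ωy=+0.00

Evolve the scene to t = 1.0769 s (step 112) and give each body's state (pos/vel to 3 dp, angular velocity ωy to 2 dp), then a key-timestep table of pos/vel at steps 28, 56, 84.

State at t = 1.0769 s:
  obj    pos=(+3.688,-1.301) vel=(+5.322,-1.990) ωy=+129.18

Key-timestep trajectory:
   step    t(s)  obj.x    obj.z    obj.vx   obj.vz 
     28  0.2692   +1.001  -0.297  +1.331  -0.498
     56  0.5385   +1.539  -0.497  +2.661  -0.995
     84  0.8077   +2.434  -0.832  +3.992  -1.492


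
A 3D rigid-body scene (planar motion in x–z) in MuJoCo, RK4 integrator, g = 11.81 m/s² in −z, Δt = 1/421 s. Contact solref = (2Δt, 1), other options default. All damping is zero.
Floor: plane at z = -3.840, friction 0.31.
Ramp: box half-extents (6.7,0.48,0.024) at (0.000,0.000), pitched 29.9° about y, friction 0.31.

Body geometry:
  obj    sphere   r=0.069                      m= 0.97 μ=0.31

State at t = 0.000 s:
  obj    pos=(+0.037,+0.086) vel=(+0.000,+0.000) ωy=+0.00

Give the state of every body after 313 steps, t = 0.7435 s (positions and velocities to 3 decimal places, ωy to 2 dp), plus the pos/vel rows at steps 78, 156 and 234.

State at t = 0.7435 s:
  obj    pos=(+1.045,-0.493) vel=(+2.710,-1.559) ωy=+45.30

Key-timestep trajectory:
   step    t(s)  obj.x    obj.z    obj.vx   obj.vz 
     78  0.1853   +0.100  +0.050  +0.676  -0.388
    156  0.3705   +0.287  -0.058  +1.351  -0.777
    234  0.5558   +0.600  -0.238  +2.026  -1.165


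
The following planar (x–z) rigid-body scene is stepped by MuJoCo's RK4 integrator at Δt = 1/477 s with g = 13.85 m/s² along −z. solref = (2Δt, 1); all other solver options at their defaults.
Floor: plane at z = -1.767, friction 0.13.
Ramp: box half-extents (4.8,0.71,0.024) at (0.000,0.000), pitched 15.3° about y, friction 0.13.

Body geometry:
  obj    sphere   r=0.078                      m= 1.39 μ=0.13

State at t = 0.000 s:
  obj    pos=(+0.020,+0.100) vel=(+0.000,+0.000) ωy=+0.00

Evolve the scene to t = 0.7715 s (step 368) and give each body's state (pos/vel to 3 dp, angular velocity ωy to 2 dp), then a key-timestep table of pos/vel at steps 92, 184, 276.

State at t = 0.7715 s:
  obj    pos=(+0.769,-0.105) vel=(+1.943,-0.531) ωy=+25.82

Key-timestep trajectory:
   step    t(s)  obj.x    obj.z    obj.vx   obj.vz 
     92  0.1929   +0.067  +0.087  +0.486  -0.133
    184  0.3857   +0.207  +0.049  +0.971  -0.266
    276  0.5786   +0.442  -0.015  +1.457  -0.399


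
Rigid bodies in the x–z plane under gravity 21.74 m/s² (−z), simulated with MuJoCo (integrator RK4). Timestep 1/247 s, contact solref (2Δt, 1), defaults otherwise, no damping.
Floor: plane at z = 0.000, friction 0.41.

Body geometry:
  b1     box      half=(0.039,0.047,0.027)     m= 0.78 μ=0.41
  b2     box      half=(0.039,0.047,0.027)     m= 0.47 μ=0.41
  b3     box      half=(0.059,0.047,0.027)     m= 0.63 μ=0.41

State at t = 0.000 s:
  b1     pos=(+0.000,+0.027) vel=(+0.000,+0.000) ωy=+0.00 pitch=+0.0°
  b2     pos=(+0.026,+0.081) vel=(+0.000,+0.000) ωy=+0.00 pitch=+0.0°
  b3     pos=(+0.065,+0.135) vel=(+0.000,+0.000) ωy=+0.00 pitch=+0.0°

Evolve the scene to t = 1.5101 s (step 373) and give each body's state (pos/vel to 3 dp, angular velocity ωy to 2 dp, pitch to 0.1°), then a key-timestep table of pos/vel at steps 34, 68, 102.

State at t = 1.5101 s:
  b1     pos=(+0.000,+0.027) vel=(+0.000,+0.000) ωy=+0.00 pitch=+0.0°
  b2     pos=(+0.087,+0.039) vel=(+0.000,+0.000) ωy=+0.00 pitch=+90.0°
  b3     pos=(+0.253,+0.027) vel=(+0.000,+0.000) ωy=+0.00 pitch=+180.0°

Key-timestep trajectory:
   step    t(s)  b1.x    b1.z    b1.vx   b1.vz   b2.x    b2.z    b2.vx   b2.vz   b3.x    b3.z    b3.vx   b3.vz 
     34  0.1377   +0.000  +0.027  -0.001  +0.000   +0.040  +0.084  +0.281  +0.000   +0.100  +0.113  +0.570  -0.550
     68  0.2753   +0.000  +0.027  +0.000  +0.000   +0.087  +0.039  +0.025  +0.017   +0.175  +0.063  +0.331  +0.102
    102  0.4130   +0.000  +0.027  +0.000  +0.000   +0.087  +0.039  +0.000  +0.000   +0.216  +0.059  +0.459  -0.193


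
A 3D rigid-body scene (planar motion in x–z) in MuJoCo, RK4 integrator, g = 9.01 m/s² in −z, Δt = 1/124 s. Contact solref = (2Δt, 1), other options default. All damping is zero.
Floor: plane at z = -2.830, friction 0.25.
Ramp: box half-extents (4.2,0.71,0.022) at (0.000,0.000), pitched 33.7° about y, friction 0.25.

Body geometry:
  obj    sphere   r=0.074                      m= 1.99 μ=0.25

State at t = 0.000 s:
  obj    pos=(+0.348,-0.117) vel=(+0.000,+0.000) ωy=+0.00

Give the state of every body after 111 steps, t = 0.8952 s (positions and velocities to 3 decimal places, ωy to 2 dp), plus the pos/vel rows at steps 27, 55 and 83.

State at t = 0.8952 s:
  obj    pos=(+1.539,-0.911) vel=(+2.660,-1.774) ωy=+43.17

Key-timestep trajectory:
   step    t(s)  obj.x    obj.z    obj.vx   obj.vz 
     27  0.2177   +0.419  -0.164  +0.647  -0.432
     55  0.4435   +0.641  -0.312  +1.318  -0.879
     83  0.6694   +1.014  -0.561  +1.989  -1.326


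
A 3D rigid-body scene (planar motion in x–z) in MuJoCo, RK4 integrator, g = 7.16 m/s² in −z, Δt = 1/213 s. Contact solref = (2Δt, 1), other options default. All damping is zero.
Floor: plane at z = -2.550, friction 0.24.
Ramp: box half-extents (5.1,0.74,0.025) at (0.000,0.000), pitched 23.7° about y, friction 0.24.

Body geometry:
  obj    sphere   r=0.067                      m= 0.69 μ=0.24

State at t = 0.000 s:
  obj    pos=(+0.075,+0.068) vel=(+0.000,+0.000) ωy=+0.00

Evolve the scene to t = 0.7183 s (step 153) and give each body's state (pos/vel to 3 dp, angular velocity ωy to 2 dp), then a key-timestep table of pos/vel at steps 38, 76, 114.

State at t = 0.7183 s:
  obj    pos=(+0.561,-0.146) vel=(+1.352,-0.594) ωy=+22.03

Key-timestep trajectory:
   step    t(s)  obj.x    obj.z    obj.vx   obj.vz 
     38  0.1784   +0.105  +0.054  +0.336  -0.147
     76  0.3568   +0.195  +0.015  +0.672  -0.295
    114  0.5352   +0.345  -0.051  +1.008  -0.442


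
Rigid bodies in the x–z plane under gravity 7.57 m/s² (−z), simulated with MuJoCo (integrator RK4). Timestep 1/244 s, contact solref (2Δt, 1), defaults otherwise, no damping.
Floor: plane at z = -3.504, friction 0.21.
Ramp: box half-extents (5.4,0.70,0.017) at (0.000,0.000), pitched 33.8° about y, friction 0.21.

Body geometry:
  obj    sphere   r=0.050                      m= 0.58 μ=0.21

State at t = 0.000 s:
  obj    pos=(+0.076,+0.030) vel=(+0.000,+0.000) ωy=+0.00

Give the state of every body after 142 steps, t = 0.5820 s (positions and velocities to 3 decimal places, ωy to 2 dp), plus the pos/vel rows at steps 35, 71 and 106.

State at t = 0.5820 s:
  obj    pos=(+0.499,-0.254) vel=(+1.455,-0.974) ωy=+35.00

Key-timestep trajectory:
   step    t(s)  obj.x    obj.z    obj.vx   obj.vz 
     35  0.1434   +0.102  +0.013  +0.359  -0.240
     71  0.2910   +0.182  -0.041  +0.728  -0.487
    106  0.4344   +0.312  -0.128  +1.086  -0.727


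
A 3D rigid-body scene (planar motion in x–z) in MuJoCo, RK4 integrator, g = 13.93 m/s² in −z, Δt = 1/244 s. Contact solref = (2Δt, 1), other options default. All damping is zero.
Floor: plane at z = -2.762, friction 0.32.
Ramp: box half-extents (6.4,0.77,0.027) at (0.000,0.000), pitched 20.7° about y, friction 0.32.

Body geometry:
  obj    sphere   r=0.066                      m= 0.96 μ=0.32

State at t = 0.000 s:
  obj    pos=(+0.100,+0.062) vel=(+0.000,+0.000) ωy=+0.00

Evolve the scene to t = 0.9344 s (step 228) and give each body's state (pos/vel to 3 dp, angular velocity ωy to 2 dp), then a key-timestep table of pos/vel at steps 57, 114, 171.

State at t = 0.9344 s:
  obj    pos=(+1.536,-0.481) vel=(+3.074,-1.162) ωy=+49.79

Key-timestep trajectory:
   step    t(s)  obj.x    obj.z    obj.vx   obj.vz 
     57  0.2336   +0.190  +0.028  +0.769  -0.290
    114  0.4672   +0.459  -0.074  +1.537  -0.581
    171  0.7008   +0.908  -0.244  +2.306  -0.871


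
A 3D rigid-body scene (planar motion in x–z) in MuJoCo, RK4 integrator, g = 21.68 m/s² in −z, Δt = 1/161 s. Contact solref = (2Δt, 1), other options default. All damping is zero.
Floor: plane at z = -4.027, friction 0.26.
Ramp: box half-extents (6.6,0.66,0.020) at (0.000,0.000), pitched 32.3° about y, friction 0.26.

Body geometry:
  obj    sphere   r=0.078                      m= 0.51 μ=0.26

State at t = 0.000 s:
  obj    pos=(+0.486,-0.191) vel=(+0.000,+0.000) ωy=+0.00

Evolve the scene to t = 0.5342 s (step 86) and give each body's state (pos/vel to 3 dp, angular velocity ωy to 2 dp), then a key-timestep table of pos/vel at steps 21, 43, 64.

State at t = 0.5342 s:
  obj    pos=(+1.484,-0.822) vel=(+3.737,-2.362) ωy=+56.63

Key-timestep trajectory:
   step    t(s)  obj.x    obj.z    obj.vx   obj.vz 
     21  0.1304   +0.546  -0.229  +0.913  -0.577
     43  0.2671   +0.736  -0.349  +1.869  -1.181
     64  0.3975   +1.039  -0.541  +2.781  -1.758


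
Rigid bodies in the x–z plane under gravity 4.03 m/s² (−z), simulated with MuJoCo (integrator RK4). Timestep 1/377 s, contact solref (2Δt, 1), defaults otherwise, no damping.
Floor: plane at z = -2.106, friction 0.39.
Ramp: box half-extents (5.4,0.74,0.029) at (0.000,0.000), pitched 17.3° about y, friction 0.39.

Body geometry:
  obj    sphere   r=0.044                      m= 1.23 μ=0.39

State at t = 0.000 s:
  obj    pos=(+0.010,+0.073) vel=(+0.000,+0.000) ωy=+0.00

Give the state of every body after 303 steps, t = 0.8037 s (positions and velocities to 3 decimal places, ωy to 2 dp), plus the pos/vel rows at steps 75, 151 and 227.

State at t = 0.8037 s:
  obj    pos=(+0.274,-0.009) vel=(+0.657,-0.205) ωy=+15.63

Key-timestep trajectory:
   step    t(s)  obj.x    obj.z    obj.vx   obj.vz 
     75  0.1989   +0.026  +0.068  +0.163  -0.051
    151  0.4005   +0.076  +0.053  +0.327  -0.102
    227  0.6021   +0.158  +0.027  +0.492  -0.153


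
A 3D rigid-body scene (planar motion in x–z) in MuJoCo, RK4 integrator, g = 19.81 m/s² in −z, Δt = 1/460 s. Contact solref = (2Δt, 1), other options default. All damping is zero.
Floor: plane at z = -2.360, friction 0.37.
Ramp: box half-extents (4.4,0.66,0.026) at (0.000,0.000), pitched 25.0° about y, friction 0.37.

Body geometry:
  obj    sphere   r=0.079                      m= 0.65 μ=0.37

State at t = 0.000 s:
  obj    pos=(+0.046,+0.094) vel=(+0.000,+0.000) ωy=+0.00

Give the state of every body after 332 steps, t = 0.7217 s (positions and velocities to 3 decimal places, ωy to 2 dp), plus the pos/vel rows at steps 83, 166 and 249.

State at t = 0.7217 s:
  obj    pos=(+1.458,-0.564) vel=(+3.912,-1.824) ωy=+54.63

Key-timestep trajectory:
   step    t(s)  obj.x    obj.z    obj.vx   obj.vz 
     83  0.1804   +0.134  +0.053  +0.978  -0.456
    166  0.3609   +0.399  -0.070  +1.956  -0.912
    249  0.5413   +0.840  -0.276  +2.934  -1.368


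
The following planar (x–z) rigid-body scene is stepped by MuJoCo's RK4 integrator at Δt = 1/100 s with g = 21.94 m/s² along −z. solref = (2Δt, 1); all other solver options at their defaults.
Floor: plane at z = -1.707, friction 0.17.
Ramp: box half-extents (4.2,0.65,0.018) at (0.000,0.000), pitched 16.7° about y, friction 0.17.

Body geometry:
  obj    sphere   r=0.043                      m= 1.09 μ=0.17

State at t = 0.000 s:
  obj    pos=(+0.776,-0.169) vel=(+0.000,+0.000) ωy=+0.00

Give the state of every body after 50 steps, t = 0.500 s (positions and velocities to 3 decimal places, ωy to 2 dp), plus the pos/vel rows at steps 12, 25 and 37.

State at t = 0.500 s:
  obj    pos=(+1.315,-0.331) vel=(+2.156,-0.647) ωy=+52.32

Key-timestep trajectory:
   step    t(s)  obj.x    obj.z    obj.vx   obj.vz 
     12  0.1200   +0.807  -0.179  +0.518  -0.153
     25  0.2500   +0.911  -0.210  +1.078  -0.323
     37  0.3700   +1.071  -0.258  +1.596  -0.479


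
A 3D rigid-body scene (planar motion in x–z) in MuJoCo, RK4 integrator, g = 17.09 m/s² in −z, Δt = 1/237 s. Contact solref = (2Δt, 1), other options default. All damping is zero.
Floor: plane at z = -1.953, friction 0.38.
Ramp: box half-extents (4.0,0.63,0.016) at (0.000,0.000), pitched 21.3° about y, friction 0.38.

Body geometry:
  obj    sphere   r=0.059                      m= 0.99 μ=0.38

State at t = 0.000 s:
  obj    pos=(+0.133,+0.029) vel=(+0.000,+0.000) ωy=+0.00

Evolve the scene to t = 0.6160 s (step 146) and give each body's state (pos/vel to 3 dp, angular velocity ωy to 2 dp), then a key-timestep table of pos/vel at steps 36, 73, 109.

State at t = 0.6160 s:
  obj    pos=(+0.917,-0.277) vel=(+2.545,-0.992) ωy=+46.29

Key-timestep trajectory:
   step    t(s)  obj.x    obj.z    obj.vx   obj.vz 
     36  0.1519   +0.181  +0.010  +0.628  -0.245
     73  0.3080   +0.329  -0.048  +1.273  -0.496
    109  0.4599   +0.570  -0.142  +1.900  -0.741


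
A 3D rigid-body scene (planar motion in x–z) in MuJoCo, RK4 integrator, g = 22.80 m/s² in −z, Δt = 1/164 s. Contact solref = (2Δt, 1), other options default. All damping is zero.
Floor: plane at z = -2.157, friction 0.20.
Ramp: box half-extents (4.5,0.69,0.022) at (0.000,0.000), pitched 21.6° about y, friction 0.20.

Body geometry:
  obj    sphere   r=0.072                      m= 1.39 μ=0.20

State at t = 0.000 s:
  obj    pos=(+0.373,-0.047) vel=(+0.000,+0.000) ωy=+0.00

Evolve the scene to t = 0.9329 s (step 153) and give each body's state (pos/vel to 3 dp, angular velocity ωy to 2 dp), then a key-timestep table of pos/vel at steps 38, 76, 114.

State at t = 0.9329 s:
  obj    pos=(+2.799,-1.007) vel=(+5.201,-2.059) ωy=+77.66

Key-timestep trajectory:
   step    t(s)  obj.x    obj.z    obj.vx   obj.vz 
     38  0.2317   +0.523  -0.106  +1.292  -0.512
     76  0.4634   +0.972  -0.284  +2.584  -1.023
    114  0.6951   +1.720  -0.580  +3.875  -1.534


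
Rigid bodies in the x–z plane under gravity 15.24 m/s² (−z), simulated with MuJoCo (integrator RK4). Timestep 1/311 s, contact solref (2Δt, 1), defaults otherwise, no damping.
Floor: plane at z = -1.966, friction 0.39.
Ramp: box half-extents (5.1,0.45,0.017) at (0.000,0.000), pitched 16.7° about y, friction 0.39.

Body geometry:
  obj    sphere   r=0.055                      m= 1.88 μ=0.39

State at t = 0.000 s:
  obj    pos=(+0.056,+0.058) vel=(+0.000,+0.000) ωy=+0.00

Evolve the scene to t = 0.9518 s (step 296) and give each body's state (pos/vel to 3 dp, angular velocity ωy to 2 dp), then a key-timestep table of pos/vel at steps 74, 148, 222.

State at t = 0.9518 s:
  obj    pos=(+1.413,-0.349) vel=(+2.852,-0.856) ωy=+54.13

Key-timestep trajectory:
   step    t(s)  obj.x    obj.z    obj.vx   obj.vz 
     74  0.2379   +0.141  +0.033  +0.713  -0.214
    148  0.4759   +0.395  -0.043  +1.426  -0.428
    222  0.7138   +0.819  -0.171  +2.139  -0.642


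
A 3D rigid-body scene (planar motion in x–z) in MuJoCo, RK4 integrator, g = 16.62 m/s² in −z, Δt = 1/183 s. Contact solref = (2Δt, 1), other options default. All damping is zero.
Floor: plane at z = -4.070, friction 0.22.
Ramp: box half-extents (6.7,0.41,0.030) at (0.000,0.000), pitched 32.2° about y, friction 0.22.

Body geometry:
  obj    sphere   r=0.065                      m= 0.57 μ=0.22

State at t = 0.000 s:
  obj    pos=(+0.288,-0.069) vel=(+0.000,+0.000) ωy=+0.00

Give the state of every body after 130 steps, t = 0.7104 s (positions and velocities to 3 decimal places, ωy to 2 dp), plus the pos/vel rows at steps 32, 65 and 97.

State at t = 0.7104 s:
  obj    pos=(+1.639,-0.920) vel=(+3.803,-2.395) ωy=+69.11

Key-timestep trajectory:
   step    t(s)  obj.x    obj.z    obj.vx   obj.vz 
     32  0.1749   +0.370  -0.121  +0.937  -0.590
     65  0.3552   +0.626  -0.282  +1.902  -1.198
     97  0.5301   +1.040  -0.543  +2.838  -1.787


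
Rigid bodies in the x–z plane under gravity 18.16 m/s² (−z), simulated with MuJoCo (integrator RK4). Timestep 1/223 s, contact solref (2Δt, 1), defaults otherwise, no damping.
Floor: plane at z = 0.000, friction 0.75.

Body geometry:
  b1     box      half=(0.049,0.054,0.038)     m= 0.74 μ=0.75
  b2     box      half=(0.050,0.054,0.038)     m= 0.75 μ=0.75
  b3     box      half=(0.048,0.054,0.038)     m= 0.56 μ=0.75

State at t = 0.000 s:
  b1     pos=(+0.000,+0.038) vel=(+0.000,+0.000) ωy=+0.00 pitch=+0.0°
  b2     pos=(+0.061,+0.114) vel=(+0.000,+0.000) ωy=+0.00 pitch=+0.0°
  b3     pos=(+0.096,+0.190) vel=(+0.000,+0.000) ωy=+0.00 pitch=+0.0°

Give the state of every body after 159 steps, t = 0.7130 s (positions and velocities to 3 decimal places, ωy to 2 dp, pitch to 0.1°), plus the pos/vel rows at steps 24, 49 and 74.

State at t = 0.7130 s:
  b1     pos=(+0.000,+0.038) vel=(+0.000,+0.000) ωy=+0.00 pitch=+0.0°
  b2     pos=(+0.106,+0.050) vel=(+0.000,+0.000) ωy=+0.00 pitch=+90.0°
  b3     pos=(+0.309,+0.038) vel=(+0.000,+0.000) ωy=+0.00 pitch=+180.0°

Key-timestep trajectory:
   step    t(s)  b1.x    b1.z    b1.vx   b1.vz   b2.x    b2.z    b2.vx   b2.vz   b3.x    b3.z    b3.vx   b3.vz 
     24  0.1076   +0.000  +0.038  -0.001  +0.000   +0.074  +0.107  +0.247  -0.200   +0.134  +0.165  +0.690  -0.673
     49  0.2197   +0.000  +0.038  +0.000  +0.000   +0.111  +0.052  +0.230  +0.243   +0.227  +0.049  +0.614  +0.448
     74  0.3318   +0.000  +0.038  +0.000  +0.000   +0.107  +0.051  -0.329  -0.241   +0.289  +0.053  +0.621  -0.325


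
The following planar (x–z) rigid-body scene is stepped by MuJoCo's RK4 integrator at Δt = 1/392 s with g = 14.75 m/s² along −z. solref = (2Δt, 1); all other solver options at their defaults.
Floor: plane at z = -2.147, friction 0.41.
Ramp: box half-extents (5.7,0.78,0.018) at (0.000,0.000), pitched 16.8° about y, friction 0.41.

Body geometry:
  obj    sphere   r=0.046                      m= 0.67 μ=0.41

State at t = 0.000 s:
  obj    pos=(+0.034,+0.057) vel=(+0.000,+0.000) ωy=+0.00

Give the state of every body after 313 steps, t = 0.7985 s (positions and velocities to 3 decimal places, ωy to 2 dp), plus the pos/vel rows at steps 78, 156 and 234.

State at t = 0.7985 s:
  obj    pos=(+0.963,-0.224) vel=(+2.328,-0.703) ωy=+52.85

Key-timestep trajectory:
   step    t(s)  obj.x    obj.z    obj.vx   obj.vz 
     78  0.1990   +0.092  +0.039  +0.580  -0.175
    156  0.3980   +0.265  -0.013  +1.160  -0.350
    234  0.5969   +0.553  -0.100  +1.740  -0.525


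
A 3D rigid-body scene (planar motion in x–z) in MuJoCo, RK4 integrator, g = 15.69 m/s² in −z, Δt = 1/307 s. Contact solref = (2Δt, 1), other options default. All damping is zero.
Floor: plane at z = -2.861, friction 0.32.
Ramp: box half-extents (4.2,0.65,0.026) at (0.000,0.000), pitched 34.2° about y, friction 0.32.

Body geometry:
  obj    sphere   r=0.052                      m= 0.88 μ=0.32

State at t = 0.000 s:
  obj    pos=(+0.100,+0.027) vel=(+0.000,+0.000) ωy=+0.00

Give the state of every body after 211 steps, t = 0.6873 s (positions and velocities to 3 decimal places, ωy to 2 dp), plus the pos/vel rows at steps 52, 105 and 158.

State at t = 0.6873 s:
  obj    pos=(+1.331,-0.810) vel=(+3.581,-2.434) ωy=+83.24

Key-timestep trajectory:
   step    t(s)  obj.x    obj.z    obj.vx   obj.vz 
     52  0.1694   +0.175  -0.024  +0.883  -0.600
    105  0.3420   +0.405  -0.181  +1.782  -1.211
    158  0.5147   +0.790  -0.443  +2.682  -1.822


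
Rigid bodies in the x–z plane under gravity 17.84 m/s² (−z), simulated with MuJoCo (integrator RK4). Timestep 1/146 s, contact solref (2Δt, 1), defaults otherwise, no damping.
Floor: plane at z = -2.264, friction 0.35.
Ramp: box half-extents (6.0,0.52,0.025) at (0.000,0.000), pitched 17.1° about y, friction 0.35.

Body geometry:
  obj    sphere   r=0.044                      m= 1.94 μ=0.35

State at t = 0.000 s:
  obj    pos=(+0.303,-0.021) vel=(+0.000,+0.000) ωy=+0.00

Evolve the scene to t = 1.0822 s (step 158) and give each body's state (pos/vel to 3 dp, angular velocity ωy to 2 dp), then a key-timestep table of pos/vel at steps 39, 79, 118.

State at t = 1.0822 s:
  obj    pos=(+2.400,-0.666) vel=(+3.875,-1.192) ωy=+92.14

Key-timestep trajectory:
   step    t(s)  obj.x    obj.z    obj.vx   obj.vz 
     39  0.2671   +0.431  -0.060  +0.957  -0.294
     79  0.5411   +0.827  -0.182  +1.938  -0.596
    118  0.8082   +1.473  -0.381  +2.894  -0.890


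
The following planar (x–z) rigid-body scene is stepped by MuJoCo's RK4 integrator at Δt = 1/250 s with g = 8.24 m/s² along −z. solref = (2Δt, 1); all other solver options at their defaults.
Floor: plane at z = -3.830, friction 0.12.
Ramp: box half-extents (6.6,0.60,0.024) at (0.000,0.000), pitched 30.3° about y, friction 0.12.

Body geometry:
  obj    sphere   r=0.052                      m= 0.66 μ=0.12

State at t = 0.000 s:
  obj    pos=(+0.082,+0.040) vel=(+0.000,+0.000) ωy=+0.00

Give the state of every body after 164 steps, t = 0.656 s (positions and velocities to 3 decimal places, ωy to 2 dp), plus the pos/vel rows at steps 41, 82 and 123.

State at t = 0.656 s:
  obj    pos=(+0.696,-0.319) vel=(+1.872,-1.092) ωy=+26.93

Key-timestep trajectory:
   step    t(s)  obj.x    obj.z    obj.vx   obj.vz 
     41  0.1640   +0.120  +0.018  +0.466  -0.277
     82  0.3280   +0.235  -0.050  +0.938  -0.542
    123  0.4920   +0.427  -0.162  +1.396  -0.836


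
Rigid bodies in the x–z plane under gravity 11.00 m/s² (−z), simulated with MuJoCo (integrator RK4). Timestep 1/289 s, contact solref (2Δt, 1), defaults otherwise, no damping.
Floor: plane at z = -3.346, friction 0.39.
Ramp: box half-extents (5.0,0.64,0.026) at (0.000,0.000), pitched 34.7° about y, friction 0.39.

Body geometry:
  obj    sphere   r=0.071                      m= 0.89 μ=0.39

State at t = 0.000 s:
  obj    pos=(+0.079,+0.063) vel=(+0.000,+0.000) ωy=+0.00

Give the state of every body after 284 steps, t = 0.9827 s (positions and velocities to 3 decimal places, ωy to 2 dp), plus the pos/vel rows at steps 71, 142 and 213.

State at t = 0.9827 s:
  obj    pos=(+1.855,-1.166) vel=(+3.614,-2.502) ωy=+61.90

Key-timestep trajectory:
   step    t(s)  obj.x    obj.z    obj.vx   obj.vz 
     71  0.2457   +0.190  -0.014  +0.904  -0.626
    142  0.4913   +0.523  -0.244  +1.807  -1.251
    213  0.7370   +1.078  -0.628  +2.710  -1.877


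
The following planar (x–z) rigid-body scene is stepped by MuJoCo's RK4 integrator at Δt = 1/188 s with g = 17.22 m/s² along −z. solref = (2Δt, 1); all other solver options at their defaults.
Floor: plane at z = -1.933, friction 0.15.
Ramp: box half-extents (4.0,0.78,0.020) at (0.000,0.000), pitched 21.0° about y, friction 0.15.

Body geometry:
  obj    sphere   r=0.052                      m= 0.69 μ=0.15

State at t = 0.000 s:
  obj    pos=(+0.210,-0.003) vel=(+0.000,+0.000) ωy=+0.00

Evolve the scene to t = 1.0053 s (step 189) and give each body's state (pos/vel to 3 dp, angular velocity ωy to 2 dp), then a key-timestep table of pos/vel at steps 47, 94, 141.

State at t = 1.0053 s:
  obj    pos=(+2.290,-0.802) vel=(+4.137,-1.588) ωy=+85.19

Key-timestep trajectory:
   step    t(s)  obj.x    obj.z    obj.vx   obj.vz 
     47  0.2500   +0.339  -0.053  +1.029  -0.395
     94  0.5000   +0.724  -0.201  +2.058  -0.790
    141  0.7500   +1.368  -0.448  +3.087  -1.185


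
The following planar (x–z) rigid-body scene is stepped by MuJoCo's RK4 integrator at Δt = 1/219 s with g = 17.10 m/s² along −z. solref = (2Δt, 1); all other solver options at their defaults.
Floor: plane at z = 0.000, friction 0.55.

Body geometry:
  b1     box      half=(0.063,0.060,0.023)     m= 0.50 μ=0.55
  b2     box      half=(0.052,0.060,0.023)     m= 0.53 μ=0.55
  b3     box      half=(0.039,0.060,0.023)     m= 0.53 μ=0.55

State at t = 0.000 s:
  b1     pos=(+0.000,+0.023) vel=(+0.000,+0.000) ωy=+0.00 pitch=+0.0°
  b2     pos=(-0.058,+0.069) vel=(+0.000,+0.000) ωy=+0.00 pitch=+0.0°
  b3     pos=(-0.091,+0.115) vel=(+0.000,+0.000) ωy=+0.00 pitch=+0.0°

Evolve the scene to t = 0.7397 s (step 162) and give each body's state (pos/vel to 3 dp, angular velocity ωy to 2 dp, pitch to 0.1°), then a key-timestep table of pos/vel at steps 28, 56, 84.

State at t = 0.7397 s:
  b1     pos=(+0.000,+0.023) vel=(+0.000,+0.000) ωy=+0.00 pitch=+0.0°
  b2     pos=(-0.159,+0.050) vel=(+0.000,+0.000) ωy=-0.01 pitch=-142.9°
  b3     pos=(-0.232,+0.023) vel=(+0.000,+0.000) ωy=+0.00 pitch=+180.0°

Key-timestep trajectory:
   step    t(s)  b1.x    b1.z    b1.vx   b1.vz   b2.x    b2.z    b2.vx   b2.vz   b3.x    b3.z    b3.vx   b3.vz 
     28  0.1279   +0.000  +0.023  +0.001  +0.000   -0.070  +0.068  -0.235  -0.066   -0.122  +0.091  -0.484  -0.602
     56  0.2557   +0.000  +0.023  +0.000  +0.000   -0.115  +0.054  -0.276  +0.130   -0.181  +0.044  -0.250  +0.061
     84  0.3836   +0.000  +0.023  +0.000  +0.000   -0.141  +0.056  -0.230  -0.038   -0.214  +0.038  -0.414  -0.251


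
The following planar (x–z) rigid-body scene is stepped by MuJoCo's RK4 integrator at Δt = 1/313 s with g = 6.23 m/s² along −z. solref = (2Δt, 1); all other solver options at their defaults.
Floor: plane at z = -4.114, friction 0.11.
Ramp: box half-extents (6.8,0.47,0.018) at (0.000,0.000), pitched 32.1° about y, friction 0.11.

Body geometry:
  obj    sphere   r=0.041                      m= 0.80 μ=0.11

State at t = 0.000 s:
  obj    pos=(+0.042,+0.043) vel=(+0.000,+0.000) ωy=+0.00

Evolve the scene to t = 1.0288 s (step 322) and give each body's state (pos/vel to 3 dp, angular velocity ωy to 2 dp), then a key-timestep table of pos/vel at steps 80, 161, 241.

State at t = 1.0288 s:
  obj    pos=(+1.266,-0.725) vel=(+2.372,-1.508) ωy=+36.27

Key-timestep trajectory:
   step    t(s)  obj.x    obj.z    obj.vx   obj.vz 
     80  0.2556   +0.118  -0.004  +0.588  -0.377
    161  0.5144   +0.348  -0.149  +1.191  -0.744
    241  0.7700   +0.728  -0.387  +1.771  -1.137


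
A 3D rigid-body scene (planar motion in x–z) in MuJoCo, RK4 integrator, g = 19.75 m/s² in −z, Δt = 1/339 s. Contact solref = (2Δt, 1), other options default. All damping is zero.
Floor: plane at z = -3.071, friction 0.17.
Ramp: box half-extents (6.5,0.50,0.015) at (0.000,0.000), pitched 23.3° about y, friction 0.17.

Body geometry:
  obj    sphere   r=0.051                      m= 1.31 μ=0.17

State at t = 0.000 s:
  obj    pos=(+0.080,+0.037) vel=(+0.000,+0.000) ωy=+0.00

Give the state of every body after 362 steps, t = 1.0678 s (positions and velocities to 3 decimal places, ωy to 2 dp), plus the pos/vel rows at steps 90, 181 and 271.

State at t = 1.0678 s:
  obj    pos=(+3.002,-1.221) vel=(+5.473,-2.357) ωy=+116.82

Key-timestep trajectory:
   step    t(s)  obj.x    obj.z    obj.vx   obj.vz 
     90  0.2655   +0.261  -0.040  +1.361  -0.586
    181  0.5339   +0.811  -0.277  +2.737  -1.179
    271  0.7994   +1.718  -0.668  +4.097  -1.765


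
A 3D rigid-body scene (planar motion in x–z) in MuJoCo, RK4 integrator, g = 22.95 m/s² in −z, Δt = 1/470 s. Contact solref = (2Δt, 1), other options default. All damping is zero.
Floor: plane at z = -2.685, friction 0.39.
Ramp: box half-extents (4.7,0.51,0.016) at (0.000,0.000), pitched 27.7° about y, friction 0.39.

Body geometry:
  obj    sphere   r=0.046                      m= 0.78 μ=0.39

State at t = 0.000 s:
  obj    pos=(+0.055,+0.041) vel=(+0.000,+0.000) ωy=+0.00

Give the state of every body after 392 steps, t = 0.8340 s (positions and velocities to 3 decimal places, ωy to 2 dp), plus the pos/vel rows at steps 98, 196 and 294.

State at t = 0.8340 s:
  obj    pos=(+2.402,-1.191) vel=(+5.627,-2.954) ωy=+138.15

Key-timestep trajectory:
   step    t(s)  obj.x    obj.z    obj.vx   obj.vz 
     98  0.2085   +0.202  -0.036  +1.407  -0.739
    196  0.4170   +0.642  -0.267  +2.814  -1.477
    294  0.6255   +1.375  -0.652  +4.220  -2.216
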